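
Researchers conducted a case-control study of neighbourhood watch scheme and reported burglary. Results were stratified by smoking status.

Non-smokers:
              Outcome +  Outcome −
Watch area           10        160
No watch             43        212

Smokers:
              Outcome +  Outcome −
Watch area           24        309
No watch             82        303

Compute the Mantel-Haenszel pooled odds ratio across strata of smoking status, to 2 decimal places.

0.29

OR_MH = Σ(aᵢdᵢ/nᵢ) / Σ(bᵢcᵢ/nᵢ), where nᵢ is the stratum total.
Stratum 1 (Non-smokers): n = 425; a·d/n = 10·212/425 = 4.9882; b·c/n = 160·43/425 = 16.1882
Stratum 2 (Smokers): n = 718; a·d/n = 24·303/718 = 10.1281; b·c/n = 309·82/718 = 35.2897
OR_MH = (4.9882 + 10.1281) / (16.1882 + 35.2897) = 15.1164 / 51.4779 = 0.29365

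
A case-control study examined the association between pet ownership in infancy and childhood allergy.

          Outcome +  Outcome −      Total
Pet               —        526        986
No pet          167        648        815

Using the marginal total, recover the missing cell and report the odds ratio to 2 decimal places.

3.39

The missing cell is in the exposed row: 986 − 526 = 460.
So a = 460, b = 526, c = 167, d = 648.
OR = (a·d)/(b·c) = (460 × 648) / (526 × 167) = 298080 / 87842 = 3.39337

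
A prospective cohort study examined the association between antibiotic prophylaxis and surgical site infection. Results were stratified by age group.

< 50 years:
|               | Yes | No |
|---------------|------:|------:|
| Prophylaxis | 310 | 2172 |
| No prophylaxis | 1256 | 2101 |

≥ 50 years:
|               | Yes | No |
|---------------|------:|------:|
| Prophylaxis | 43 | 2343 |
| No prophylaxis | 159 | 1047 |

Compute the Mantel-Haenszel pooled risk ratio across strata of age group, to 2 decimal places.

RR_MH = Σ(aᵢ·n₀ᵢ/nᵢ) / Σ(cᵢ·n₁ᵢ/nᵢ), with n₁ᵢ = aᵢ+bᵢ (exposed), n₀ᵢ = cᵢ+dᵢ (unexposed), nᵢ = n₁ᵢ+n₀ᵢ.
Stratum 1 (< 50 years): n₁ = 2482, n₀ = 3357, n = 5839; a·n₀/n = 310·3357/5839 = 178.2274; c·n₁/n = 1256·2482/5839 = 533.8914
Stratum 2 (≥ 50 years): n₁ = 2386, n₀ = 1206, n = 3592; a·n₀/n = 43·1206/3592 = 14.4371; c·n₁/n = 159·2386/3592 = 105.6164
RR_MH = (178.2274 + 14.4371) / (533.8914 + 105.6164) = 192.6645 / 639.5078 = 0.30127

0.30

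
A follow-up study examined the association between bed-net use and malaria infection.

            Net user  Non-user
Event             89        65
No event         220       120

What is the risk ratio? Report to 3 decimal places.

0.820

Reading the table with exposure as columns: a = 89 (Net user, case), b = 220 (Net user, non-case), c = 65 (Non-user, case), d = 120.
Risk in exposed = 89/309 = 0.28803; risk in unexposed = 65/185 = 0.35135.
RR = 0.28803 / 0.35135 = 0.81977
The risk is 18% lower among the exposed than among the unexposed.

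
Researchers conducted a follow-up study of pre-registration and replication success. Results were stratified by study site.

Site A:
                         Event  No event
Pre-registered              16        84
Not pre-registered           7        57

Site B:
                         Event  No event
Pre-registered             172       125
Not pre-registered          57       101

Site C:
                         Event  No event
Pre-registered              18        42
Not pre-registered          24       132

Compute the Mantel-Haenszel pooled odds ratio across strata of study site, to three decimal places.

2.289

OR_MH = Σ(aᵢdᵢ/nᵢ) / Σ(bᵢcᵢ/nᵢ), where nᵢ is the stratum total.
Stratum 1 (Site A): n = 164; a·d/n = 16·57/164 = 5.5610; b·c/n = 84·7/164 = 3.5854
Stratum 2 (Site B): n = 455; a·d/n = 172·101/455 = 38.1802; b·c/n = 125·57/455 = 15.6593
Stratum 3 (Site C): n = 216; a·d/n = 18·132/216 = 11.0000; b·c/n = 42·24/216 = 4.6667
OR_MH = (5.5610 + 38.1802 + 11.0000) / (3.5854 + 15.6593 + 4.6667) = 54.7412 / 23.9114 = 2.28934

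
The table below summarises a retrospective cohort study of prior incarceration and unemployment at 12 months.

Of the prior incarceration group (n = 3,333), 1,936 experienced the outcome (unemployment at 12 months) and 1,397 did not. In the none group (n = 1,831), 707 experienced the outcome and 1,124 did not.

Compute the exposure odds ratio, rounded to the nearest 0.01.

From the description: a = 1936, b = 1397, c = 707, d = 1124.
OR = (a·d)/(b·c) = (1936 × 1124) / (1397 × 707) = 2176064 / 987679 = 2.20321
The odds of unemployment at 12 months are about 2.20 times as high in the prior incarceration group.

2.20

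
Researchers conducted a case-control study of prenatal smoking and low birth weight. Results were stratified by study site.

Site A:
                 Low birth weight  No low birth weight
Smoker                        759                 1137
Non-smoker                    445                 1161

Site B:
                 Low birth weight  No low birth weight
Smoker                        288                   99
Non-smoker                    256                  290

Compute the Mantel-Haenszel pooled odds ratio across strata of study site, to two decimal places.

OR_MH = Σ(aᵢdᵢ/nᵢ) / Σ(bᵢcᵢ/nᵢ), where nᵢ is the stratum total.
Stratum 1 (Site A): n = 3502; a·d/n = 759·1161/3502 = 251.6274; b·c/n = 1137·445/3502 = 144.4789
Stratum 2 (Site B): n = 933; a·d/n = 288·290/933 = 89.5177; b·c/n = 99·256/933 = 27.1640
OR_MH = (251.6274 + 89.5177) / (144.4789 + 27.1640) = 341.1450 / 171.6429 = 1.98753

1.99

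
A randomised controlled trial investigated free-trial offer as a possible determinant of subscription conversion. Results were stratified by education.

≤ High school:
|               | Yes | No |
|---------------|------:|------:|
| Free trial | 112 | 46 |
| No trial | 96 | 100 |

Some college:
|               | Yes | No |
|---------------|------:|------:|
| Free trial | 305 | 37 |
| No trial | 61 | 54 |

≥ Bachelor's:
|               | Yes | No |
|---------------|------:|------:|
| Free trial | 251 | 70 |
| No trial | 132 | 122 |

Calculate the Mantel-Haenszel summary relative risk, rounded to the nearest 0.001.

RR_MH = Σ(aᵢ·n₀ᵢ/nᵢ) / Σ(cᵢ·n₁ᵢ/nᵢ), with n₁ᵢ = aᵢ+bᵢ (exposed), n₀ᵢ = cᵢ+dᵢ (unexposed), nᵢ = n₁ᵢ+n₀ᵢ.
Stratum 1 (≤ High school): n₁ = 158, n₀ = 196, n = 354; a·n₀/n = 112·196/354 = 62.0113; c·n₁/n = 96·158/354 = 42.8475
Stratum 2 (Some college): n₁ = 342, n₀ = 115, n = 457; a·n₀/n = 305·115/457 = 76.7505; c·n₁/n = 61·342/457 = 45.6499
Stratum 3 (≥ Bachelor's): n₁ = 321, n₀ = 254, n = 575; a·n₀/n = 251·254/575 = 110.8765; c·n₁/n = 132·321/575 = 73.6904
RR_MH = (62.0113 + 76.7505 + 110.8765) / (42.8475 + 45.6499 + 73.6904) = 249.6384 / 162.1878 = 1.53919

1.539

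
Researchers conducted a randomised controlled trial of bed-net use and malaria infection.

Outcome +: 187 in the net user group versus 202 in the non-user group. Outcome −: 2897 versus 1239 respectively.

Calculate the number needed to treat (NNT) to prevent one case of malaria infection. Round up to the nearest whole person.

13

Risk in treated group = 187/3084 = 0.06064; risk in control = 202/1441 = 0.14018.
Absolute risk reduction = 0.14018 − 0.06064 = 0.07954
NNT = 1 / ARR = 1 / 0.07954 = 12.572 → round up → 13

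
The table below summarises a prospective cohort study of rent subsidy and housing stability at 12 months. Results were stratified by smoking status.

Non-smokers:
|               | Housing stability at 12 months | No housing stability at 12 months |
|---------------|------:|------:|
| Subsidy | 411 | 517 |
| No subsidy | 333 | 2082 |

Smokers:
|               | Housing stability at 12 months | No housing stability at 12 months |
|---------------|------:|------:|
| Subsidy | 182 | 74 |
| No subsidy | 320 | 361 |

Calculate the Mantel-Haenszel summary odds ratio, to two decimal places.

OR_MH = Σ(aᵢdᵢ/nᵢ) / Σ(bᵢcᵢ/nᵢ), where nᵢ is the stratum total.
Stratum 1 (Non-smokers): n = 3343; a·d/n = 411·2082/3343 = 255.9683; b·c/n = 517·333/3343 = 51.4990
Stratum 2 (Smokers): n = 937; a·d/n = 182·361/937 = 70.1195; b·c/n = 74·320/937 = 25.2721
OR_MH = (255.9683 + 70.1195) / (51.4990 + 25.2721) = 326.0878 / 76.7711 = 4.24753

4.25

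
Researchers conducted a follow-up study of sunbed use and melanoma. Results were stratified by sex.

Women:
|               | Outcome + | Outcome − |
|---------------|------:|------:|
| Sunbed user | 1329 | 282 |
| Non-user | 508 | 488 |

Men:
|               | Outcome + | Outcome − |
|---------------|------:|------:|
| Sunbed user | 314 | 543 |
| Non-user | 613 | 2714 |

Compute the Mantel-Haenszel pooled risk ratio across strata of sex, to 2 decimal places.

1.72

RR_MH = Σ(aᵢ·n₀ᵢ/nᵢ) / Σ(cᵢ·n₁ᵢ/nᵢ), with n₁ᵢ = aᵢ+bᵢ (exposed), n₀ᵢ = cᵢ+dᵢ (unexposed), nᵢ = n₁ᵢ+n₀ᵢ.
Stratum 1 (Women): n₁ = 1611, n₀ = 996, n = 2607; a·n₀/n = 1329·996/2607 = 507.7422; c·n₁/n = 508·1611/2607 = 313.9194
Stratum 2 (Men): n₁ = 857, n₀ = 3327, n = 4184; a·n₀/n = 314·3327/4184 = 249.6840; c·n₁/n = 613·857/4184 = 125.5595
RR_MH = (507.7422 + 249.6840) / (313.9194 + 125.5595) = 757.4263 / 439.4790 = 1.72346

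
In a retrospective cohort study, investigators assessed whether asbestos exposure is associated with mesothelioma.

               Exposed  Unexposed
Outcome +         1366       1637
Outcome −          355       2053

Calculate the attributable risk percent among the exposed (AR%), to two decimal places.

44.11

Reading the table with exposure as columns: a = 1366 (Exposed, case), b = 355 (Exposed, non-case), c = 1637 (Unexposed, case), d = 2053.
Risk in exposed = 1366/1721 = 0.79372; risk in unexposed = 1637/3690 = 0.44363.
RR = 0.79372/0.44363 = 1.78915
AR% = (RR − 1)/RR × 100 = (1.78915 − 1)/1.78915 × 100 = 44.1076%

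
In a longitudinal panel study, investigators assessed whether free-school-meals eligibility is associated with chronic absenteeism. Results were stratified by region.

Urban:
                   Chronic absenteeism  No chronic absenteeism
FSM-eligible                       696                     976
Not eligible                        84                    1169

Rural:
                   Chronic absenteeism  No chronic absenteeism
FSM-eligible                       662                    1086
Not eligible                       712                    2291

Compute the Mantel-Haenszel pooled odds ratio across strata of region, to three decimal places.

OR_MH = Σ(aᵢdᵢ/nᵢ) / Σ(bᵢcᵢ/nᵢ), where nᵢ is the stratum total.
Stratum 1 (Urban): n = 2925; a·d/n = 696·1169/2925 = 278.1621; b·c/n = 976·84/2925 = 28.0287
Stratum 2 (Rural): n = 4751; a·d/n = 662·2291/4751 = 319.2258; b·c/n = 1086·712/4751 = 162.7514
OR_MH = (278.1621 + 319.2258) / (28.0287 + 162.7514) = 597.3879 / 190.7801 = 3.13129

3.131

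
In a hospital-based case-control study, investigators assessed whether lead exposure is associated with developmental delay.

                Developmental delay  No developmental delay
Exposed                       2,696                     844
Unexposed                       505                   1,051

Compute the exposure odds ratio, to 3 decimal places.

6.648

Cells: a = 2696, b = 844, c = 505, d = 1051.
OR = (a·d)/(b·c) = (2696 × 1051) / (844 × 505) = 2833496 / 426220 = 6.64797
The odds of developmental delay are about 6.65 times as high in the exposed group.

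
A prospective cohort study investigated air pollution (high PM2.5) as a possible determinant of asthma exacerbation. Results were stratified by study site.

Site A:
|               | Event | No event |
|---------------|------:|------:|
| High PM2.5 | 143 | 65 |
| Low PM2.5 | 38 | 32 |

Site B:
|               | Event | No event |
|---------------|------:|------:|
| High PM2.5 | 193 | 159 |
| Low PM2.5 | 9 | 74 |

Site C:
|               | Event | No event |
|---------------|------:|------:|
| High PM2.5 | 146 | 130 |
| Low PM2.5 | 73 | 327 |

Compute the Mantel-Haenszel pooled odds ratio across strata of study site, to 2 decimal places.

4.57

OR_MH = Σ(aᵢdᵢ/nᵢ) / Σ(bᵢcᵢ/nᵢ), where nᵢ is the stratum total.
Stratum 1 (Site A): n = 278; a·d/n = 143·32/278 = 16.4604; b·c/n = 65·38/278 = 8.8849
Stratum 2 (Site B): n = 435; a·d/n = 193·74/435 = 32.8322; b·c/n = 159·9/435 = 3.2897
Stratum 3 (Site C): n = 676; a·d/n = 146·327/676 = 70.6243; b·c/n = 130·73/676 = 14.0385
OR_MH = (16.4604 + 32.8322 + 70.6243) / (8.8849 + 3.2897 + 14.0385) = 119.9169 / 26.2130 = 4.57471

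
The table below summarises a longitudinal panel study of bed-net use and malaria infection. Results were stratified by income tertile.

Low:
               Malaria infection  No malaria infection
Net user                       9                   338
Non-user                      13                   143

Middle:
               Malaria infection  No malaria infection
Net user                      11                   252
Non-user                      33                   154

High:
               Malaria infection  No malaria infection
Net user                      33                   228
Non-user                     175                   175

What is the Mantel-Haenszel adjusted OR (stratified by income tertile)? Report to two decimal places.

0.17

OR_MH = Σ(aᵢdᵢ/nᵢ) / Σ(bᵢcᵢ/nᵢ), where nᵢ is the stratum total.
Stratum 1 (Low): n = 503; a·d/n = 9·143/503 = 2.5586; b·c/n = 338·13/503 = 8.7356
Stratum 2 (Middle): n = 450; a·d/n = 11·154/450 = 3.7644; b·c/n = 252·33/450 = 18.4800
Stratum 3 (High): n = 611; a·d/n = 33·175/611 = 9.4517; b·c/n = 228·175/611 = 65.3028
OR_MH = (2.5586 + 3.7644 + 9.4517) / (8.7356 + 18.4800 + 65.3028) = 15.7748 / 92.5184 = 0.17050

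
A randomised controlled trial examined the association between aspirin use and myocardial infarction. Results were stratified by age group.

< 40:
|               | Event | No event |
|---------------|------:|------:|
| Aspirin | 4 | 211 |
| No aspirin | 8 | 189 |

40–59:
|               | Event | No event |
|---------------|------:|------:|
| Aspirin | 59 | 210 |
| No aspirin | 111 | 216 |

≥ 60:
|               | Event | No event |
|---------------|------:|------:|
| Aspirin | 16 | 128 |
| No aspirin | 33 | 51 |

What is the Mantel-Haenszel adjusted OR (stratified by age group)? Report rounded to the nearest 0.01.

0.43

OR_MH = Σ(aᵢdᵢ/nᵢ) / Σ(bᵢcᵢ/nᵢ), where nᵢ is the stratum total.
Stratum 1 (< 40): n = 412; a·d/n = 4·189/412 = 1.8350; b·c/n = 211·8/412 = 4.0971
Stratum 2 (40–59): n = 596; a·d/n = 59·216/596 = 21.3826; b·c/n = 210·111/596 = 39.1107
Stratum 3 (≥ 60): n = 228; a·d/n = 16·51/228 = 3.5789; b·c/n = 128·33/228 = 18.5263
OR_MH = (1.8350 + 21.3826 + 3.5789) / (4.0971 + 39.1107 + 18.5263) = 26.7964 / 61.7341 = 0.43406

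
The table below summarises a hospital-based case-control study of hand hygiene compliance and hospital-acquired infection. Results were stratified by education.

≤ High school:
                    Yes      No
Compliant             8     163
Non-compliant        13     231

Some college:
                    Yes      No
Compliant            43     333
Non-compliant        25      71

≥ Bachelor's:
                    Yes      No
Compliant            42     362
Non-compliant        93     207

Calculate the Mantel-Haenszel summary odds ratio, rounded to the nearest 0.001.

OR_MH = Σ(aᵢdᵢ/nᵢ) / Σ(bᵢcᵢ/nᵢ), where nᵢ is the stratum total.
Stratum 1 (≤ High school): n = 415; a·d/n = 8·231/415 = 4.4530; b·c/n = 163·13/415 = 5.1060
Stratum 2 (Some college): n = 472; a·d/n = 43·71/472 = 6.4682; b·c/n = 333·25/472 = 17.6377
Stratum 3 (≥ Bachelor's): n = 704; a·d/n = 42·207/704 = 12.3494; b·c/n = 362·93/704 = 47.8210
OR_MH = (4.4530 + 6.4682 + 12.3494) / (5.1060 + 17.6377 + 47.8210) = 23.2707 / 70.5648 = 0.32978

0.330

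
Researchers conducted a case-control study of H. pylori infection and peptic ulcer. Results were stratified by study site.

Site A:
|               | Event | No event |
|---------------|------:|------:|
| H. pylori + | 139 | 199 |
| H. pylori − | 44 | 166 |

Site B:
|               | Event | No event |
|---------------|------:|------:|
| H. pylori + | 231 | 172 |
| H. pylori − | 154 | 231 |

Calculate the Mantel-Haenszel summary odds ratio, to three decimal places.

OR_MH = Σ(aᵢdᵢ/nᵢ) / Σ(bᵢcᵢ/nᵢ), where nᵢ is the stratum total.
Stratum 1 (Site A): n = 548; a·d/n = 139·166/548 = 42.1058; b·c/n = 199·44/548 = 15.9781
Stratum 2 (Site B): n = 788; a·d/n = 231·231/788 = 67.7170; b·c/n = 172·154/788 = 33.6142
OR_MH = (42.1058 + 67.7170) / (15.9781 + 33.6142) = 109.8228 / 49.5923 = 2.21451

2.215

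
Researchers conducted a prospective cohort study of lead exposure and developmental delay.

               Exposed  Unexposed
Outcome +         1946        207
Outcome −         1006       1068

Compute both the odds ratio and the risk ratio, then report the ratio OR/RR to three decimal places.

Reading the table with exposure as columns: a = 1946 (Exposed, case), b = 1006 (Exposed, non-case), c = 207 (Unexposed, case), d = 1068.
OR = (1946·1068)/(1006·207) = 2078328/208242 = 9.98035
Risk in exposed = 1946/2952 = 0.65921; risk in unexposed = 207/1275 = 0.16235; RR = 4.06038
OR/RR = 9.98035 / 4.06038 = 2.45799
The outcome is not rare, so the OR lies further from 1 than the RR.

2.458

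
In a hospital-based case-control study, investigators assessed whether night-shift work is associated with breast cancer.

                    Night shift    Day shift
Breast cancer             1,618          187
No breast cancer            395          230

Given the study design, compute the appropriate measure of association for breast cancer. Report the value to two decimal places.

5.04

Reading the table with exposure as columns: a = 1618 (Night shift, case), b = 395 (Night shift, non-case), c = 187 (Day shift, case), d = 230.
This is a hospital-based case-control study: participants were sampled on outcome status, so risks in the source population cannot be estimated directly — relative risk is not valid here. The odds ratio is the appropriate measure.
OR = (a·d)/(b·c) = (1618 × 230) / (395 × 187) = 372140 / 73865 = 5.03811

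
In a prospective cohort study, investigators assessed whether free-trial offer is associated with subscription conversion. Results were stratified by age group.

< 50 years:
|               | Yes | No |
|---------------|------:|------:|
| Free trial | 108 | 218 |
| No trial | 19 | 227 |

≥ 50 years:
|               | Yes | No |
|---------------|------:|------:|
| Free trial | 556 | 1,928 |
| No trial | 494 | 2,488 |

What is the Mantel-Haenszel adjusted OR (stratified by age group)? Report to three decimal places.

OR_MH = Σ(aᵢdᵢ/nᵢ) / Σ(bᵢcᵢ/nᵢ), where nᵢ is the stratum total.
Stratum 1 (< 50 years): n = 572; a·d/n = 108·227/572 = 42.8601; b·c/n = 218·19/572 = 7.2413
Stratum 2 (≥ 50 years): n = 5466; a·d/n = 556·2488/5466 = 253.0787; b·c/n = 1928·494/5466 = 174.2466
OR_MH = (42.8601 + 253.0787) / (7.2413 + 174.2466) = 295.9388 / 181.4879 = 1.63063

1.631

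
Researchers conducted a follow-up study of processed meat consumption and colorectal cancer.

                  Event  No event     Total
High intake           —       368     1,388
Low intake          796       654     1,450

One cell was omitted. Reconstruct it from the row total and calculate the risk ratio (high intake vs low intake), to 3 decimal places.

The missing cell is in the exposed row: 1388 − 368 = 1020.
So a = 1020, b = 368, c = 796, d = 654.
RR = [a/(a+b)] / [c/(c+d)] = (1020/1388) / (796/1450) = 0.73487/0.54897 = 1.33865

1.339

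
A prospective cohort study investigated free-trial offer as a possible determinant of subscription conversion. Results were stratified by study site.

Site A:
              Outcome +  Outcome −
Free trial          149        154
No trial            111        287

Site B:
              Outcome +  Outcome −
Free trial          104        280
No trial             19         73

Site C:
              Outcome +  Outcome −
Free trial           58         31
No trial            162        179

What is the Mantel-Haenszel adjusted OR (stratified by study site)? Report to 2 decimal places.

2.14

OR_MH = Σ(aᵢdᵢ/nᵢ) / Σ(bᵢcᵢ/nᵢ), where nᵢ is the stratum total.
Stratum 1 (Site A): n = 701; a·d/n = 149·287/701 = 61.0029; b·c/n = 154·111/701 = 24.3852
Stratum 2 (Site B): n = 476; a·d/n = 104·73/476 = 15.9496; b·c/n = 280·19/476 = 11.1765
Stratum 3 (Site C): n = 430; a·d/n = 58·179/430 = 24.1442; b·c/n = 31·162/430 = 11.6791
OR_MH = (61.0029 + 15.9496 + 24.1442) / (24.3852 + 11.1765 + 11.6791) = 101.0966 / 47.2407 = 2.14003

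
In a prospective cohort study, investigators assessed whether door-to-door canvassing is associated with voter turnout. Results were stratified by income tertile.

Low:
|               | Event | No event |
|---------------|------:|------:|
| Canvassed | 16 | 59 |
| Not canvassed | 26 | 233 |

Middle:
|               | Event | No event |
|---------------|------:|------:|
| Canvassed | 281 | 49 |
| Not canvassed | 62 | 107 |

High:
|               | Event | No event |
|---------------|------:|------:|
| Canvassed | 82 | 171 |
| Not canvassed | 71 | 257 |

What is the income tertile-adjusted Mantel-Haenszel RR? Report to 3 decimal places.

1.979

RR_MH = Σ(aᵢ·n₀ᵢ/nᵢ) / Σ(cᵢ·n₁ᵢ/nᵢ), with n₁ᵢ = aᵢ+bᵢ (exposed), n₀ᵢ = cᵢ+dᵢ (unexposed), nᵢ = n₁ᵢ+n₀ᵢ.
Stratum 1 (Low): n₁ = 75, n₀ = 259, n = 334; a·n₀/n = 16·259/334 = 12.4072; c·n₁/n = 26·75/334 = 5.8383
Stratum 2 (Middle): n₁ = 330, n₀ = 169, n = 499; a·n₀/n = 281·169/499 = 95.1683; c·n₁/n = 62·330/499 = 41.0020
Stratum 3 (High): n₁ = 253, n₀ = 328, n = 581; a·n₀/n = 82·328/581 = 46.2926; c·n₁/n = 71·253/581 = 30.9174
RR_MH = (12.4072 + 95.1683 + 46.2926) / (5.8383 + 41.0020 + 30.9174) = 153.8681 / 77.7577 = 1.97881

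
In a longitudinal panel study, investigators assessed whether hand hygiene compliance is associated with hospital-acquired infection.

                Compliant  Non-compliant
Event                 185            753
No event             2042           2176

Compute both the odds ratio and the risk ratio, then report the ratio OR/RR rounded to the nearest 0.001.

0.810

Reading the table with exposure as columns: a = 185 (Compliant, case), b = 2042 (Compliant, non-case), c = 753 (Non-compliant, case), d = 2176.
OR = (185·2176)/(2042·753) = 402560/1537626 = 0.26181
Risk in exposed = 185/2227 = 0.08307; risk in unexposed = 753/2929 = 0.25708; RR = 0.32313
OR/RR = 0.26181 / 0.32313 = 0.81022
The outcome is not rare, so the OR lies further from 1 than the RR.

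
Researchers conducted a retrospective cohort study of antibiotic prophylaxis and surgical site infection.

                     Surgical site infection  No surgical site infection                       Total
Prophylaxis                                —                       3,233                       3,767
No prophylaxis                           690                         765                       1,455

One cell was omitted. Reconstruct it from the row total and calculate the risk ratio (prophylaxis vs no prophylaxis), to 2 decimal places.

0.30

The missing cell is in the exposed row: 3767 − 3233 = 534.
So a = 534, b = 3233, c = 690, d = 765.
RR = [a/(a+b)] / [c/(c+d)] = (534/3767) / (690/1455) = 0.14176/0.47423 = 0.29892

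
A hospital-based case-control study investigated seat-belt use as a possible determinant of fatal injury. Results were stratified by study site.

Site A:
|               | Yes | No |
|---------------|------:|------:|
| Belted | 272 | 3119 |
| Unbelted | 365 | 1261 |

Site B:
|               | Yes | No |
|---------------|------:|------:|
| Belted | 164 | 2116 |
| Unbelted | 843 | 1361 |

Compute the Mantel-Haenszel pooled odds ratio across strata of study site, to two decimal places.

OR_MH = Σ(aᵢdᵢ/nᵢ) / Σ(bᵢcᵢ/nᵢ), where nᵢ is the stratum total.
Stratum 1 (Site A): n = 5017; a·d/n = 272·1261/5017 = 68.3660; b·c/n = 3119·365/5017 = 226.9155
Stratum 2 (Site B): n = 4484; a·d/n = 164·1361/4484 = 49.7779; b·c/n = 2116·843/4484 = 397.8118
OR_MH = (68.3660 + 49.7779) / (226.9155 + 397.8118) = 118.1438 / 624.7273 = 0.18911

0.19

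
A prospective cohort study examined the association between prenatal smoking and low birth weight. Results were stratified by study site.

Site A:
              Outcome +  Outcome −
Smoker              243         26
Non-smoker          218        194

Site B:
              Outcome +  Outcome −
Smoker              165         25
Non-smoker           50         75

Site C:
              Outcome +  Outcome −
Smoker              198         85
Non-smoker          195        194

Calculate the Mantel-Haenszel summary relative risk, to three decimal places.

RR_MH = Σ(aᵢ·n₀ᵢ/nᵢ) / Σ(cᵢ·n₁ᵢ/nᵢ), with n₁ᵢ = aᵢ+bᵢ (exposed), n₀ᵢ = cᵢ+dᵢ (unexposed), nᵢ = n₁ᵢ+n₀ᵢ.
Stratum 1 (Site A): n₁ = 269, n₀ = 412, n = 681; a·n₀/n = 243·412/681 = 147.0132; c·n₁/n = 218·269/681 = 86.1116
Stratum 2 (Site B): n₁ = 190, n₀ = 125, n = 315; a·n₀/n = 165·125/315 = 65.4762; c·n₁/n = 50·190/315 = 30.1587
Stratum 3 (Site C): n₁ = 283, n₀ = 389, n = 672; a·n₀/n = 198·389/672 = 114.6161; c·n₁/n = 195·283/672 = 82.1205
RR_MH = (147.0132 + 65.4762 + 114.6161) / (86.1116 + 30.1587 + 82.1205) = 327.1055 / 198.3909 = 1.64879

1.649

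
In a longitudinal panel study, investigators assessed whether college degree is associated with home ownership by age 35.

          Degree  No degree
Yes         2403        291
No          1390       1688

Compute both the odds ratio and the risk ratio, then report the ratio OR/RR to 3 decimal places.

2.328

Reading the table with exposure as columns: a = 2403 (Degree, case), b = 1390 (Degree, non-case), c = 291 (No degree, case), d = 1688.
OR = (2403·1688)/(1390·291) = 4056264/404490 = 10.02809
Risk in exposed = 2403/3793 = 0.63354; risk in unexposed = 291/1979 = 0.14704; RR = 4.30848
OR/RR = 10.02809 / 4.30848 = 2.32753
The outcome is not rare, so the OR lies further from 1 than the RR.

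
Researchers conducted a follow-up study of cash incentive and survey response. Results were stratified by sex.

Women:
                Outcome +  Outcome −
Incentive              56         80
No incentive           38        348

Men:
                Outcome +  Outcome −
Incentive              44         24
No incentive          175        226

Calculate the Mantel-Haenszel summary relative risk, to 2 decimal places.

2.24

RR_MH = Σ(aᵢ·n₀ᵢ/nᵢ) / Σ(cᵢ·n₁ᵢ/nᵢ), with n₁ᵢ = aᵢ+bᵢ (exposed), n₀ᵢ = cᵢ+dᵢ (unexposed), nᵢ = n₁ᵢ+n₀ᵢ.
Stratum 1 (Women): n₁ = 136, n₀ = 386, n = 522; a·n₀/n = 56·386/522 = 41.4100; c·n₁/n = 38·136/522 = 9.9004
Stratum 2 (Men): n₁ = 68, n₀ = 401, n = 469; a·n₀/n = 44·401/469 = 37.6205; c·n₁/n = 175·68/469 = 25.3731
RR_MH = (41.4100 + 37.6205) / (9.9004 + 25.3731) = 79.0304 / 35.2735 = 2.24050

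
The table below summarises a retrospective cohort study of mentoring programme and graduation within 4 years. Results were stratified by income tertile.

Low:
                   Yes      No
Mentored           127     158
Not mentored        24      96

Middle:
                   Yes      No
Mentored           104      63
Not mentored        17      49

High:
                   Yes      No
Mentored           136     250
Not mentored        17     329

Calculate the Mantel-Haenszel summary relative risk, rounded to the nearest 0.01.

3.45

RR_MH = Σ(aᵢ·n₀ᵢ/nᵢ) / Σ(cᵢ·n₁ᵢ/nᵢ), with n₁ᵢ = aᵢ+bᵢ (exposed), n₀ᵢ = cᵢ+dᵢ (unexposed), nᵢ = n₁ᵢ+n₀ᵢ.
Stratum 1 (Low): n₁ = 285, n₀ = 120, n = 405; a·n₀/n = 127·120/405 = 37.6296; c·n₁/n = 24·285/405 = 16.8889
Stratum 2 (Middle): n₁ = 167, n₀ = 66, n = 233; a·n₀/n = 104·66/233 = 29.4592; c·n₁/n = 17·167/233 = 12.1845
Stratum 3 (High): n₁ = 386, n₀ = 346, n = 732; a·n₀/n = 136·346/732 = 64.2842; c·n₁/n = 17·386/732 = 8.9645
RR_MH = (37.6296 + 29.4592 + 64.2842) / (16.8889 + 12.1845 + 8.9645) = 131.3730 / 38.0379 = 3.45374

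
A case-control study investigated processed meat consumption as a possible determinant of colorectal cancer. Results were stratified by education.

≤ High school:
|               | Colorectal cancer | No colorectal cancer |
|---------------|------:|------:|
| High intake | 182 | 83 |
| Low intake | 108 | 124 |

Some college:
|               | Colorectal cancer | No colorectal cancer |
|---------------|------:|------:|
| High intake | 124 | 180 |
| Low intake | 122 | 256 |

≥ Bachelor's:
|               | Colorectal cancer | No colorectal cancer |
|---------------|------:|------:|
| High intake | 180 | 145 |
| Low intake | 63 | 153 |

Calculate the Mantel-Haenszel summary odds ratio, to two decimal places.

OR_MH = Σ(aᵢdᵢ/nᵢ) / Σ(bᵢcᵢ/nᵢ), where nᵢ is the stratum total.
Stratum 1 (≤ High school): n = 497; a·d/n = 182·124/497 = 45.4085; b·c/n = 83·108/497 = 18.0362
Stratum 2 (Some college): n = 682; a·d/n = 124·256/682 = 46.5455; b·c/n = 180·122/682 = 32.1994
Stratum 3 (≥ Bachelor's): n = 541; a·d/n = 180·153/541 = 50.9057; b·c/n = 145·63/541 = 16.8854
OR_MH = (45.4085 + 46.5455 + 50.9057) / (18.0362 + 32.1994 + 16.8854) = 142.8596 / 67.1210 = 2.12839

2.13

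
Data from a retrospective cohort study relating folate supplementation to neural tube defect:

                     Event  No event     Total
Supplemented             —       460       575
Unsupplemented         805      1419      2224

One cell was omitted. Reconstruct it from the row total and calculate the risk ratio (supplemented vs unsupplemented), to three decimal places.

0.553

The missing cell is in the exposed row: 575 − 460 = 115.
So a = 115, b = 460, c = 805, d = 1419.
RR = [a/(a+b)] / [c/(c+d)] = (115/575) / (805/2224) = 0.20000/0.36196 = 0.55255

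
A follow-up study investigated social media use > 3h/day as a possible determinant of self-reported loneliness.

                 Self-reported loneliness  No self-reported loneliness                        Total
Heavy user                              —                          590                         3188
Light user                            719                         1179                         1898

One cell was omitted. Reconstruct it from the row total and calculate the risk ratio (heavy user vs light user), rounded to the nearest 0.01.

The missing cell is in the exposed row: 3188 − 590 = 2598.
So a = 2598, b = 590, c = 719, d = 1179.
RR = [a/(a+b)] / [c/(c+d)] = (2598/3188) / (719/1898) = 0.81493/0.37882 = 2.15124

2.15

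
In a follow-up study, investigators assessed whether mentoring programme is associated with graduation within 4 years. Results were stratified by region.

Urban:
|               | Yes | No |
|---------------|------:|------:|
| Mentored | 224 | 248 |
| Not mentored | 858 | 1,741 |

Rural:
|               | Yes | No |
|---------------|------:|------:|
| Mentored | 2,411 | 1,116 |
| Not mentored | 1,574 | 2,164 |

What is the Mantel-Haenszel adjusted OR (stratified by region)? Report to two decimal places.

OR_MH = Σ(aᵢdᵢ/nᵢ) / Σ(bᵢcᵢ/nᵢ), where nᵢ is the stratum total.
Stratum 1 (Urban): n = 3071; a·d/n = 224·1741/3071 = 126.9893; b·c/n = 248·858/3071 = 69.2882
Stratum 2 (Rural): n = 7265; a·d/n = 2411·2164/7265 = 718.1561; b·c/n = 1116·1574/7265 = 241.7872
OR_MH = (126.9893 + 718.1561) / (69.2882 + 241.7872) = 845.1453 / 311.0754 = 2.71685

2.72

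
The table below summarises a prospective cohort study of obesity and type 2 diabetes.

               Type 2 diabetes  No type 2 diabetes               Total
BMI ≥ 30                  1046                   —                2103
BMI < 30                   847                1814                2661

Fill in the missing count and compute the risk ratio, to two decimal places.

1.56

The missing cell is in the exposed row: 2103 − 1046 = 1057.
So a = 1046, b = 1057, c = 847, d = 1814.
RR = [a/(a+b)] / [c/(c+d)] = (1046/2103) / (847/2661) = 0.49738/0.31830 = 1.56262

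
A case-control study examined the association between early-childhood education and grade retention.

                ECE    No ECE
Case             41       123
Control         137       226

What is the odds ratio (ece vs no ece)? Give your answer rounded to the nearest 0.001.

Reading the table with exposure as columns: a = 41 (ECE, case), b = 137 (ECE, non-case), c = 123 (No ECE, case), d = 226.
OR = (a·d)/(b·c) = (41 × 226) / (137 × 123) = 9266 / 16851 = 0.54988
Exposure is associated with lower odds of grade retention (OR = 0.55 < 1).

0.550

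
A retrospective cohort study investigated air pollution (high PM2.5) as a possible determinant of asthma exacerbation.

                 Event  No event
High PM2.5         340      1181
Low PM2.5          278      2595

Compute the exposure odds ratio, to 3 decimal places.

2.687

Cells: a = 340, b = 1181, c = 278, d = 2595.
OR = (a·d)/(b·c) = (340 × 2595) / (1181 × 278) = 882300 / 328318 = 2.68733
The odds of asthma exacerbation are about 2.69 times as high in the high pm2.5 group.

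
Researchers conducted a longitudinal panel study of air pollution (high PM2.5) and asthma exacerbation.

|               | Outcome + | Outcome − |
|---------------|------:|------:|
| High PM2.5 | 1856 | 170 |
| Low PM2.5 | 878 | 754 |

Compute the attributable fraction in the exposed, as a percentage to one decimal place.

Cells: a = 1856, b = 170, c = 878, d = 754.
Risk in exposed = 1856/2026 = 0.91609; risk in unexposed = 878/1632 = 0.53799.
RR = 0.91609/0.53799 = 1.70280
AR% = (RR − 1)/RR × 100 = (1.70280 − 1)/1.70280 × 100 = 41.2733%

41.3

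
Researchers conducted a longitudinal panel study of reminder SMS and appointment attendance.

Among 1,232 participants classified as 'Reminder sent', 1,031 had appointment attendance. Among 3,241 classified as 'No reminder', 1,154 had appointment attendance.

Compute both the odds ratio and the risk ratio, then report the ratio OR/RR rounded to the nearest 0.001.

From the description: a = 1031, b = 201, c = 1154, d = 2087.
OR = (1031·2087)/(201·1154) = 2151697/231954 = 9.27640
Risk in exposed = 1031/1232 = 0.83685; risk in unexposed = 1154/3241 = 0.35606; RR = 2.35029
OR/RR = 9.27640 / 2.35029 = 3.94692
The outcome is not rare, so the OR lies further from 1 than the RR.

3.947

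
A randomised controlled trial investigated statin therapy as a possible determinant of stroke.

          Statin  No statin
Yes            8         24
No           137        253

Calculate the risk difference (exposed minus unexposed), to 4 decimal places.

-0.0315

Reading the table with exposure as columns: a = 8 (Statin, case), b = 137 (Statin, non-case), c = 24 (No statin, case), d = 253.
Risk in exposed = 8/145 = 0.055172; risk in unexposed = 24/277 = 0.086643.
Risk difference = 0.055172 − 0.086643 = -0.031470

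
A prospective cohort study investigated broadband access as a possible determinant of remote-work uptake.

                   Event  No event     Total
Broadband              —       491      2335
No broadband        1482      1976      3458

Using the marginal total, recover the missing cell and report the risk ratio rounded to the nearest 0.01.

1.84

The missing cell is in the exposed row: 2335 − 491 = 1844.
So a = 1844, b = 491, c = 1482, d = 1976.
RR = [a/(a+b)] / [c/(c+d)] = (1844/2335) / (1482/3458) = 0.78972/0.42857 = 1.84268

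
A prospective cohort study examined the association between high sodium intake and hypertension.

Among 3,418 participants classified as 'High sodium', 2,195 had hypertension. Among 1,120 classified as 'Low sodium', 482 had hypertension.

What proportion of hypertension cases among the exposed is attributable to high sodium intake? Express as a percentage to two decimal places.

From the description: a = 2195, b = 1223, c = 482, d = 638.
Risk in exposed = 2195/3418 = 0.64219; risk in unexposed = 482/1120 = 0.43036.
RR = 0.64219/0.43036 = 1.49222
AR% = (RR − 1)/RR × 100 = (1.49222 − 1)/1.49222 × 100 = 32.9858%

32.99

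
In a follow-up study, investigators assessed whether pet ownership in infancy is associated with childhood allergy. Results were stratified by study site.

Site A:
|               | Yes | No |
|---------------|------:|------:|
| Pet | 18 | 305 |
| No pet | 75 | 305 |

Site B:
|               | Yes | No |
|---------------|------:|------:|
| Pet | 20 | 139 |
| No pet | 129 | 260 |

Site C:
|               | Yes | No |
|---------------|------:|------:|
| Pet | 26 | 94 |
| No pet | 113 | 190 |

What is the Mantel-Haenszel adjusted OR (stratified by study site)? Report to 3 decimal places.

0.321

OR_MH = Σ(aᵢdᵢ/nᵢ) / Σ(bᵢcᵢ/nᵢ), where nᵢ is the stratum total.
Stratum 1 (Site A): n = 703; a·d/n = 18·305/703 = 7.8094; b·c/n = 305·75/703 = 32.5391
Stratum 2 (Site B): n = 548; a·d/n = 20·260/548 = 9.4891; b·c/n = 139·129/548 = 32.7208
Stratum 3 (Site C): n = 423; a·d/n = 26·190/423 = 11.6785; b·c/n = 94·113/423 = 25.1111
OR_MH = (7.8094 + 9.4891 + 11.6785) / (32.5391 + 32.7208 + 25.1111) = 28.9769 / 90.3710 = 0.32064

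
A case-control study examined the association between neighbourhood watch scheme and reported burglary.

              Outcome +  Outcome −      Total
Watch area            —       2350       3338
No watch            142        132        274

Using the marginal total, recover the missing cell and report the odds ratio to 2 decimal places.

The missing cell is in the exposed row: 3338 − 2350 = 988.
So a = 988, b = 2350, c = 142, d = 132.
OR = (a·d)/(b·c) = (988 × 132) / (2350 × 142) = 130416 / 333700 = 0.39082

0.39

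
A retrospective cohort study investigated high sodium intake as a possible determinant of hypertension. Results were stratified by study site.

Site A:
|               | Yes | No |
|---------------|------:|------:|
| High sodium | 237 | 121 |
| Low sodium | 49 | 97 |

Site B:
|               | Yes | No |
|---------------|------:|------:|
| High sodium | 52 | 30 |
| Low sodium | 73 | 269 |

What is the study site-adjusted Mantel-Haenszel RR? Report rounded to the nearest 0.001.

RR_MH = Σ(aᵢ·n₀ᵢ/nᵢ) / Σ(cᵢ·n₁ᵢ/nᵢ), with n₁ᵢ = aᵢ+bᵢ (exposed), n₀ᵢ = cᵢ+dᵢ (unexposed), nᵢ = n₁ᵢ+n₀ᵢ.
Stratum 1 (Site A): n₁ = 358, n₀ = 146, n = 504; a·n₀/n = 237·146/504 = 68.6548; c·n₁/n = 49·358/504 = 34.8056
Stratum 2 (Site B): n₁ = 82, n₀ = 342, n = 424; a·n₀/n = 52·342/424 = 41.9434; c·n₁/n = 73·82/424 = 14.1179
RR_MH = (68.6548 + 41.9434) / (34.8056 + 14.1179) = 110.5982 / 48.9235 = 2.26064

2.261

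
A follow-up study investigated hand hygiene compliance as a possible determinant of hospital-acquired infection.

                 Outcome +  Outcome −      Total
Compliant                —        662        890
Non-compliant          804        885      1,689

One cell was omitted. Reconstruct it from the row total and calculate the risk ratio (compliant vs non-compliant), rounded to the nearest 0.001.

0.538

The missing cell is in the exposed row: 890 − 662 = 228.
So a = 228, b = 662, c = 804, d = 885.
RR = [a/(a+b)] / [c/(c+d)] = (228/890) / (804/1689) = 0.25618/0.47602 = 0.53817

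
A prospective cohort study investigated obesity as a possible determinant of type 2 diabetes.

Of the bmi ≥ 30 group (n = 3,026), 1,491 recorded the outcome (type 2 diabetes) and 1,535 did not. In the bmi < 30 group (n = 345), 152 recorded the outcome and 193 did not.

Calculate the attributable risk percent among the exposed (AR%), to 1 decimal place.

From the description: a = 1491, b = 1535, c = 152, d = 193.
Risk in exposed = 1491/3026 = 0.49273; risk in unexposed = 152/345 = 0.44058.
RR = 0.49273/0.44058 = 1.11837
AR% = (RR − 1)/RR × 100 = (1.11837 − 1)/1.11837 × 100 = 10.5839%

10.6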